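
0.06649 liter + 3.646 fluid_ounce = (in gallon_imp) 0.03834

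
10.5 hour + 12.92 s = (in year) 0.001199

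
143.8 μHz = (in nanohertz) 1.438e+05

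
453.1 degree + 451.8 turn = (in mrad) 2.847e+06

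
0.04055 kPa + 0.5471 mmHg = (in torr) 0.8513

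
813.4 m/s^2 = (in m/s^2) 813.4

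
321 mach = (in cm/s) 1.093e+07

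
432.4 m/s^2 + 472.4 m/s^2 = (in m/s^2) 904.8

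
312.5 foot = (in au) 6.367e-10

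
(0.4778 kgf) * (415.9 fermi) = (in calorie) 4.658e-13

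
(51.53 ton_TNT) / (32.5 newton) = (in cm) 6.634e+11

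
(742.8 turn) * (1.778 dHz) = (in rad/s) 829.8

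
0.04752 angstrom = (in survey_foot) 1.559e-11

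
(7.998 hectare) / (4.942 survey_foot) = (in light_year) 5.612e-12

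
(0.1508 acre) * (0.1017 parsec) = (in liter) 1.915e+21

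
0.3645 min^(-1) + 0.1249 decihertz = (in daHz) 0.001857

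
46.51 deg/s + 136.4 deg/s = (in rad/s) 3.192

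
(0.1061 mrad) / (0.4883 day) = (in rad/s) 2.515e-09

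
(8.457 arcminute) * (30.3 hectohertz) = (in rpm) 71.18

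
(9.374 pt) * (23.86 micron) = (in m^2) 7.89e-08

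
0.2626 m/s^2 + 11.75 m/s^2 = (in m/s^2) 12.01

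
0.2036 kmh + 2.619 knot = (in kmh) 5.054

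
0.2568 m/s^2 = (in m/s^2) 0.2568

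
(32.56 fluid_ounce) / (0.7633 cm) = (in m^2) 0.1262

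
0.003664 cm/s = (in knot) 7.122e-05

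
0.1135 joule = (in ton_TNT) 2.713e-11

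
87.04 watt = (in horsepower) 0.1167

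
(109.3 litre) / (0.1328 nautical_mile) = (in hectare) 4.444e-08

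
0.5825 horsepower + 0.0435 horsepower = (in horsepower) 0.626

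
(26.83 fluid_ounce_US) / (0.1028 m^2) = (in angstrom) 7.718e+07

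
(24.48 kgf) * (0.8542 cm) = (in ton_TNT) 4.901e-10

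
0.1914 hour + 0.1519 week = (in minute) 1543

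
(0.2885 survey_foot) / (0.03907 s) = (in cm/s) 225.1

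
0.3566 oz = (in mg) 1.011e+04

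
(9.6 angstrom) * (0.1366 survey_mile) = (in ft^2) 2.272e-06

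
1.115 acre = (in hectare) 0.4512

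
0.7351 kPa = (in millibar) 7.351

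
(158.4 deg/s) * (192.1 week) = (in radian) 3.212e+08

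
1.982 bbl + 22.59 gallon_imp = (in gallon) 110.4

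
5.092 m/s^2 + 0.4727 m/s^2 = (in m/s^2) 5.565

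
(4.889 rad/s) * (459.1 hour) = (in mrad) 8.08e+09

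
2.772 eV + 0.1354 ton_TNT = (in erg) 5.665e+15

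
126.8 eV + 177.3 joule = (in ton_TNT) 4.238e-08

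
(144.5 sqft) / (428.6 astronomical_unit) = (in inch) 8.243e-12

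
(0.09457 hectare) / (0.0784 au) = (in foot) 2.645e-07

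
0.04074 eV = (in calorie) 1.56e-21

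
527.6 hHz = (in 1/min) 3.166e+06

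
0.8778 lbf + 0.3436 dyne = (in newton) 3.905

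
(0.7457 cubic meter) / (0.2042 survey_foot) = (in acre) 0.002961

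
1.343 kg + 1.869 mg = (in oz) 47.37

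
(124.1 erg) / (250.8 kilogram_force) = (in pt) 1.43e-05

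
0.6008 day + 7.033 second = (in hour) 14.42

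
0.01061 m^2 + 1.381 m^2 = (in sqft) 14.98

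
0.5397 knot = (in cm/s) 27.76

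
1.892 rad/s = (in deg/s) 108.4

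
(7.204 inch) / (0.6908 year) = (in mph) 1.879e-08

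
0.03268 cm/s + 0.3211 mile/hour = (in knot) 0.2797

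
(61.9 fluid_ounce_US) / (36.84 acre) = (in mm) 1.228e-05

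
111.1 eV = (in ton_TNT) 4.254e-27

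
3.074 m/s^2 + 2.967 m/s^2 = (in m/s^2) 6.041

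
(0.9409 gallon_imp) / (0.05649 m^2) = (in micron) 7.572e+04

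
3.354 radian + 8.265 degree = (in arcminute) 1.203e+04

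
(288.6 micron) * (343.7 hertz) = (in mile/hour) 0.2219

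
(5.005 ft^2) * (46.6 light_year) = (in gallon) 5.415e+19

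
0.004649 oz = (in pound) 0.0002906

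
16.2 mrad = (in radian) 0.0162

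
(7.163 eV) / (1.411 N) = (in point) 2.306e-15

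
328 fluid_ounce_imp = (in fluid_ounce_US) 315.1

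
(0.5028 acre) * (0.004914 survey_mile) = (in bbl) 1.012e+05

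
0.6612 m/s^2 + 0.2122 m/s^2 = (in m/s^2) 0.8734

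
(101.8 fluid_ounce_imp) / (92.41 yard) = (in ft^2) 0.0003685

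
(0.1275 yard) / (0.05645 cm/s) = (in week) 0.0003415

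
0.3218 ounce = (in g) 9.123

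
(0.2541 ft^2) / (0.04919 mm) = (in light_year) 5.073e-14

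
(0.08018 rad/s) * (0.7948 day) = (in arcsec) 1.136e+09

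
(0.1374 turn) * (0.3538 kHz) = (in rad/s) 305.4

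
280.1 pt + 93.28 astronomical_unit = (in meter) 1.395e+13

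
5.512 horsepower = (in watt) 4110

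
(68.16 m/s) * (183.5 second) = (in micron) 1.251e+10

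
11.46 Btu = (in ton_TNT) 2.89e-06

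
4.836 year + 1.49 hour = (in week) 252.2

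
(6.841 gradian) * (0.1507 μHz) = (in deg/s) 9.278e-07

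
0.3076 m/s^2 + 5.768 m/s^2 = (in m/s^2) 6.076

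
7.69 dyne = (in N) 7.69e-05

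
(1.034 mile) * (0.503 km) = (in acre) 206.8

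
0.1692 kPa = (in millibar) 1.692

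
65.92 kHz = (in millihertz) 6.592e+07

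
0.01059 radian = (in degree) 0.6068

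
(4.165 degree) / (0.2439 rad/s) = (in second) 0.298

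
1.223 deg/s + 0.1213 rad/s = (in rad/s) 0.1426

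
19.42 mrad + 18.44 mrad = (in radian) 0.03786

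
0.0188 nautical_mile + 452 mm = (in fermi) 3.527e+16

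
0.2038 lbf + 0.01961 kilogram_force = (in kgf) 0.1121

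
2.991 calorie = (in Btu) 0.01186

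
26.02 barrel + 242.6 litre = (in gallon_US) 1157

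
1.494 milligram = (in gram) 0.001494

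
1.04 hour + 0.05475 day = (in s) 8474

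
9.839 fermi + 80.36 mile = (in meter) 1.293e+05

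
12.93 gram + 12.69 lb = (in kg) 5.769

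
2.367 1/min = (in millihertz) 39.45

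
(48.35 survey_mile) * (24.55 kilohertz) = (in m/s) 1.91e+09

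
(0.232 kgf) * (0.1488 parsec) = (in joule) 1.045e+16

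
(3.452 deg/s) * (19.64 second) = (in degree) 67.8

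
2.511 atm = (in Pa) 2.544e+05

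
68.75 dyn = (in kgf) 7.011e-05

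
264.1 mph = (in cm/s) 1.181e+04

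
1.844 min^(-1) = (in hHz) 0.0003073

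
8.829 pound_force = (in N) 39.27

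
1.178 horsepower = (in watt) 878.4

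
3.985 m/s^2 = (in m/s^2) 3.985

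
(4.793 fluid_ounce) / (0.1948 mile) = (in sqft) 4.867e-06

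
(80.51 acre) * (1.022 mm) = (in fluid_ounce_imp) 1.172e+07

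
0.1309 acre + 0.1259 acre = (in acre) 0.2568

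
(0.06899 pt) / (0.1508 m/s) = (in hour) 4.483e-08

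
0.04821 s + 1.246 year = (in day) 454.8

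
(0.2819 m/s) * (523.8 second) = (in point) 4.186e+05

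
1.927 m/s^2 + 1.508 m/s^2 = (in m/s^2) 3.435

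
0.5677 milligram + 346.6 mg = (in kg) 0.0003472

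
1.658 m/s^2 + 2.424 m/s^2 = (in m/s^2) 4.082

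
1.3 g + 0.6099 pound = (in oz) 9.804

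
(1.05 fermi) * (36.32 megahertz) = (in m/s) 3.814e-08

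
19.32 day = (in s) 1.669e+06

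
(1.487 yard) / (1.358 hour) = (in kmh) 0.001001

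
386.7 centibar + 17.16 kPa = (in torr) 3029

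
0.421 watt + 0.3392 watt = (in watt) 0.7602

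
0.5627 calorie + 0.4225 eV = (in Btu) 0.002231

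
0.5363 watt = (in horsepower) 0.0007192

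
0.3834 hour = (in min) 23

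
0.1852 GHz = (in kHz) 1.852e+05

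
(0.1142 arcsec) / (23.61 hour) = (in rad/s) 6.514e-12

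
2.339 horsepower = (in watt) 1744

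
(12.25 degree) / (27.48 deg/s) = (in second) 0.4458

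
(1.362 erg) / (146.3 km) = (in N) 9.31e-13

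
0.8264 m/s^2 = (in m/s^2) 0.8264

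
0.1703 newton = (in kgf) 0.01737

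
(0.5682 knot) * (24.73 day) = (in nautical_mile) 337.2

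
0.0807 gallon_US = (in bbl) 0.001921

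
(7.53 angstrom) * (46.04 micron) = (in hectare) 3.467e-18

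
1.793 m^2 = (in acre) 0.0004431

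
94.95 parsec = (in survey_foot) 9.612e+18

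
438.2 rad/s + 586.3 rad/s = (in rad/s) 1024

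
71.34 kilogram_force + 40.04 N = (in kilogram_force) 75.42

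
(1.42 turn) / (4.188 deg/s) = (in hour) 0.03391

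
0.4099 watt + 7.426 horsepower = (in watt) 5538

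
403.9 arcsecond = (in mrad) 1.958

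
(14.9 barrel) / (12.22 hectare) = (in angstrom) 1.939e+05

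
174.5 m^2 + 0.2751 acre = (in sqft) 1.386e+04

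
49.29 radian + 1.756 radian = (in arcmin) 1.755e+05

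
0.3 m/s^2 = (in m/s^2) 0.3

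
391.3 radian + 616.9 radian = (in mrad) 1.008e+06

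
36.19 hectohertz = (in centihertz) 3.619e+05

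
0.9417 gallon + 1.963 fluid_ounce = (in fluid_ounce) 122.5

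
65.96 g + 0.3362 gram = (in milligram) 6.63e+04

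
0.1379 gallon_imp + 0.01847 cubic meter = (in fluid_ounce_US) 645.7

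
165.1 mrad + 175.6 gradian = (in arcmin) 1.005e+04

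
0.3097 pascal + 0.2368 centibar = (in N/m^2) 237.1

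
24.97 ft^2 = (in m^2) 2.32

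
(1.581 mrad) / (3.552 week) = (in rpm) 7.028e-09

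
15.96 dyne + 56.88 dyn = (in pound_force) 0.0001638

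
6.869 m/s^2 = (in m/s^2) 6.869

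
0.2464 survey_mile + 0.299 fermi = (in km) 0.3965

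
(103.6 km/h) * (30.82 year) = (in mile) 1.738e+07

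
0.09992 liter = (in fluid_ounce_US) 3.379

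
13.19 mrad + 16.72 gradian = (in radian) 0.2758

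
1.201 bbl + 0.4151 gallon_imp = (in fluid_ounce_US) 6520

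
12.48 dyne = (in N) 0.0001248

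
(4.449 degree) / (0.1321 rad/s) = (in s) 0.5878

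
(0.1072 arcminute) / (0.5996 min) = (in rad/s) 8.668e-07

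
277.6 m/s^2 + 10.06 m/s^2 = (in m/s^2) 287.7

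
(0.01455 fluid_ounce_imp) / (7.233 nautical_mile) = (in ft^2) 3.322e-10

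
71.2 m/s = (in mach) 0.2091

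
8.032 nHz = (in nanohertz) 8.032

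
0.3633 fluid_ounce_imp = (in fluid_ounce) 0.349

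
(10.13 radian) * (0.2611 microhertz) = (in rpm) 2.526e-05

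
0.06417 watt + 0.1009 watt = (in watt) 0.1651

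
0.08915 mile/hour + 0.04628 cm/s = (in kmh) 0.1451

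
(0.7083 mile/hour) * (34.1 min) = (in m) 647.8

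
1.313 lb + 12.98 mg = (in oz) 21.01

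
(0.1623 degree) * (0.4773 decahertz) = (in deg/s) 0.7747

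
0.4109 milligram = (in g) 0.0004109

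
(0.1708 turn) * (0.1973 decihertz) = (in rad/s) 0.02117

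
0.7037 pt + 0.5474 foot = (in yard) 0.1827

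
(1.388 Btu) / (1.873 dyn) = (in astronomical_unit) 0.0005226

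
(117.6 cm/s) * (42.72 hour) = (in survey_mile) 112.4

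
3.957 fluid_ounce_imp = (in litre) 0.1124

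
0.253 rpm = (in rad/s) 0.02649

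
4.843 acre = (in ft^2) 2.11e+05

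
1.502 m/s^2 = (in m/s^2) 1.502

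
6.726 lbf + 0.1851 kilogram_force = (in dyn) 3.173e+06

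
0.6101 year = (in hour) 5344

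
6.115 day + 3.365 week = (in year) 0.08129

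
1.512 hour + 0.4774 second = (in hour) 1.512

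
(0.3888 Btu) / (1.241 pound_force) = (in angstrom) 7.431e+11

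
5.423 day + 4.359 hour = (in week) 0.8007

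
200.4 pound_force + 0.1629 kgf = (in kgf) 91.06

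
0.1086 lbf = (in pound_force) 0.1086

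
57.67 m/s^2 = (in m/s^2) 57.67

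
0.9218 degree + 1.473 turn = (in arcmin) 3.187e+04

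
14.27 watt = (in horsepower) 0.01914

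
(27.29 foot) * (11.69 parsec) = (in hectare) 3e+14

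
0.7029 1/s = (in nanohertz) 7.029e+08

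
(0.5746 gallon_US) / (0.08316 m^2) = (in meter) 0.02616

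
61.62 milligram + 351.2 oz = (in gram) 9956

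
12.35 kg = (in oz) 435.6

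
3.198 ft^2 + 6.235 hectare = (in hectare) 6.235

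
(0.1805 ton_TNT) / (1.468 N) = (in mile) 3.197e+05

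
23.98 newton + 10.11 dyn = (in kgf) 2.445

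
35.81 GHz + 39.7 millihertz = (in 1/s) 3.581e+10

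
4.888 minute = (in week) 0.0004849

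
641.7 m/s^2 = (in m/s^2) 641.7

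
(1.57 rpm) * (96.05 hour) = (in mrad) 5.685e+07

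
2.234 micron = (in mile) 1.388e-09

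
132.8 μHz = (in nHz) 1.328e+05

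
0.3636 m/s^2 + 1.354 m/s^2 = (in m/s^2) 1.718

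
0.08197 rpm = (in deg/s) 0.4918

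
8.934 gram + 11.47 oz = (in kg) 0.3341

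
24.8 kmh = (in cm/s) 688.9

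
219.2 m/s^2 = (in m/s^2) 219.2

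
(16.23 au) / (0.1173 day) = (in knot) 4.657e+08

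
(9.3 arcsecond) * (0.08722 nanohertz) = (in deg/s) 2.253e-13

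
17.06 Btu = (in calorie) 4302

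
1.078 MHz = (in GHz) 0.001078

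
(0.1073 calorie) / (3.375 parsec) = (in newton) 4.311e-18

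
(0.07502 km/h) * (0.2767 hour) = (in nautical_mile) 0.01121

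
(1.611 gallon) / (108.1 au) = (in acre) 9.318e-20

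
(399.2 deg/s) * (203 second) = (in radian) 1414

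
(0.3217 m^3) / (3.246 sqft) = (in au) 7.131e-12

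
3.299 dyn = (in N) 3.299e-05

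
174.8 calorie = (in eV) 4.565e+21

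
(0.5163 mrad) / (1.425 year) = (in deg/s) 6.583e-10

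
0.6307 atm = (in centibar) 63.91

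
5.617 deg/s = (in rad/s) 0.09804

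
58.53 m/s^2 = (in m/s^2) 58.53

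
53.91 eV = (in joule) 8.637e-18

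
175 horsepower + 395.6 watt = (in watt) 1.309e+05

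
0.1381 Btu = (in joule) 145.7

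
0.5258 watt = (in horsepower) 0.0007051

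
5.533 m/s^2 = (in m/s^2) 5.533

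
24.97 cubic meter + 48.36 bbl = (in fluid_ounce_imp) 1.149e+06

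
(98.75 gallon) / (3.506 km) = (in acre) 2.635e-08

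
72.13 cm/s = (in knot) 1.402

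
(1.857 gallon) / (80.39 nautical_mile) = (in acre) 1.167e-11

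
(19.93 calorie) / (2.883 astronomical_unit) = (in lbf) 4.347e-11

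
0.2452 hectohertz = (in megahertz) 2.452e-05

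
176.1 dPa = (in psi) 0.002554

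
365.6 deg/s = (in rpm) 60.93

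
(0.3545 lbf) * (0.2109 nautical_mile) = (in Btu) 0.5838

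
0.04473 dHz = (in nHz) 4.473e+06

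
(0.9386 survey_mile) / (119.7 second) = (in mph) 28.23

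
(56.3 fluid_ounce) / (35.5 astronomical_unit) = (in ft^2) 3.375e-15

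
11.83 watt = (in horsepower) 0.01586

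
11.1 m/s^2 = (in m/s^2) 11.1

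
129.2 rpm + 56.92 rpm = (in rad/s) 19.49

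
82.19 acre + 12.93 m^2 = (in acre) 82.19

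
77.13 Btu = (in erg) 8.138e+11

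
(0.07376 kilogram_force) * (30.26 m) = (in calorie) 5.231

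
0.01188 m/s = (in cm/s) 1.188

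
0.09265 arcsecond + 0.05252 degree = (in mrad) 0.9171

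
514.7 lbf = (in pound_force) 514.7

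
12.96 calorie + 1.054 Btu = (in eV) 7.279e+21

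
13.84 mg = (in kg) 1.384e-05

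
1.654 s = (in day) 1.914e-05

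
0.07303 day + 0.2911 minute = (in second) 6327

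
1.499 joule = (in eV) 9.356e+18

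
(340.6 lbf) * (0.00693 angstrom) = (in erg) 0.0105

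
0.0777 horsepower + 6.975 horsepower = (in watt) 5259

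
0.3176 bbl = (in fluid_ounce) 1707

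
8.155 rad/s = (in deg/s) 467.2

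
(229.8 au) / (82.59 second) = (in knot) 8.091e+11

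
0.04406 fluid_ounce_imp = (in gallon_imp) 0.0002754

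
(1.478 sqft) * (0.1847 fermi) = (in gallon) 6.7e-15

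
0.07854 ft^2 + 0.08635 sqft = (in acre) 3.785e-06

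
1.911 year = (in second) 6.027e+07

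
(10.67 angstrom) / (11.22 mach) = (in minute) 4.655e-15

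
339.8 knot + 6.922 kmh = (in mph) 395.3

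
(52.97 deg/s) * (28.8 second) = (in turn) 4.238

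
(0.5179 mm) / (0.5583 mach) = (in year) 8.639e-14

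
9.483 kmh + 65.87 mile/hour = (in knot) 62.36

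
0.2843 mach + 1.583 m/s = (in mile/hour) 220.1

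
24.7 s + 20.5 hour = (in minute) 1230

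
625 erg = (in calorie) 1.494e-05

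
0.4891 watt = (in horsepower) 0.0006559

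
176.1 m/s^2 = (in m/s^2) 176.1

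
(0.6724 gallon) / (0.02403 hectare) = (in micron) 10.59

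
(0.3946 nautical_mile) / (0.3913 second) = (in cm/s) 1.868e+05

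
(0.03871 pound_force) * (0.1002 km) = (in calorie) 4.124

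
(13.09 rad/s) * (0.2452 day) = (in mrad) 2.773e+08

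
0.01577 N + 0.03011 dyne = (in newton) 0.01577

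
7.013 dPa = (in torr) 0.00526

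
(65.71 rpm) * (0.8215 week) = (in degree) 1.959e+08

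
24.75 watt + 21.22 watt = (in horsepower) 0.06165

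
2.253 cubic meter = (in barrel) 14.17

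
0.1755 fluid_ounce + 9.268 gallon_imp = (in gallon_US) 11.13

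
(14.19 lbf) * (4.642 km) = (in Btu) 277.7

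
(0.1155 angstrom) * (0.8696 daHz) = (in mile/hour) 2.247e-10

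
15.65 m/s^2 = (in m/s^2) 15.65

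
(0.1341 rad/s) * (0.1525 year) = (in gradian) 4.106e+07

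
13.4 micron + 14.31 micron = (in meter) 2.771e-05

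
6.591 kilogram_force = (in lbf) 14.53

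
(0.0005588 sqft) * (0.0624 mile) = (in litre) 5.213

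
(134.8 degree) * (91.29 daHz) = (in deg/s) 1.231e+05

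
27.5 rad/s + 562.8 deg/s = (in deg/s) 2138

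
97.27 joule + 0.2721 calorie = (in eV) 6.142e+20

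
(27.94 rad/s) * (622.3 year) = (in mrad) 5.483e+14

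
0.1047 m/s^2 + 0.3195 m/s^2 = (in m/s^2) 0.4242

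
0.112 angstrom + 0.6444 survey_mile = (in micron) 1.037e+09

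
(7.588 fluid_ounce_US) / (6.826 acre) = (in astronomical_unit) 5.43e-20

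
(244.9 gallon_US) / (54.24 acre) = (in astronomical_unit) 2.823e-17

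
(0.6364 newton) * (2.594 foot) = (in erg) 5.032e+06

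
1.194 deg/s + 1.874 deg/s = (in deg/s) 3.068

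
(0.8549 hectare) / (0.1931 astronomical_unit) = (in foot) 9.709e-07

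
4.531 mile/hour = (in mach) 0.005949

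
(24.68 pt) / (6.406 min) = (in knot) 4.403e-05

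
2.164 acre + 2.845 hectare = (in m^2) 3.721e+04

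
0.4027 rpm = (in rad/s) 0.04217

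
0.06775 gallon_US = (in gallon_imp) 0.05641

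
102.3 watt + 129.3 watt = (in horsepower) 0.3106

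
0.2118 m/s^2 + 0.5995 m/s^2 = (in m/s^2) 0.8113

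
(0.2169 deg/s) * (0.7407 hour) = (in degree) 578.4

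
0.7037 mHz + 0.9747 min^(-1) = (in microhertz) 1.695e+04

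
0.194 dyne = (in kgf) 1.978e-07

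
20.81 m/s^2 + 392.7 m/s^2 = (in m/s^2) 413.5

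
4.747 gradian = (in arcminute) 256.3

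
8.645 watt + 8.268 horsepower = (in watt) 6174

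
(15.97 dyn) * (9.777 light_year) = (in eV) 9.22e+31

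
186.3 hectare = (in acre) 460.4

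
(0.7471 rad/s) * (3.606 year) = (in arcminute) 2.921e+11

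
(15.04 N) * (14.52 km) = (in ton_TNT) 5.219e-05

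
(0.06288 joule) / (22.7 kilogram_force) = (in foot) 0.0009267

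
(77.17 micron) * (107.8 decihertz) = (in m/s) 0.0008319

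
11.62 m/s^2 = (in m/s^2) 11.62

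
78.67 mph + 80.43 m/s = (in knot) 224.7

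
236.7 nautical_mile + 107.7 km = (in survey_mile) 339.3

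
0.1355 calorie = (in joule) 0.5669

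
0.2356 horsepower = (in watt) 175.7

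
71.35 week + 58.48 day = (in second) 4.821e+07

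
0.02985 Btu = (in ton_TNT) 7.527e-09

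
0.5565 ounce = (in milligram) 1.578e+04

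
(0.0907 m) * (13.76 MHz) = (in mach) 3665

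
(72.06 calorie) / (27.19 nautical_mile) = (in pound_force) 0.001346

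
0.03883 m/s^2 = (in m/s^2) 0.03883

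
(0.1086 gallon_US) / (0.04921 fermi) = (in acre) 2.064e+09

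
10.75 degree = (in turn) 0.02986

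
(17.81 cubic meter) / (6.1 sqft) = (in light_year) 3.322e-15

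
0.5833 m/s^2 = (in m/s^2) 0.5833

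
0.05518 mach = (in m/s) 18.79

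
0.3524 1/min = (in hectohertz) 5.873e-05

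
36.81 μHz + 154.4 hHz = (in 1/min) 9.264e+05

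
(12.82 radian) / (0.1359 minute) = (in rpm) 15.01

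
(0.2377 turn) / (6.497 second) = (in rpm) 2.195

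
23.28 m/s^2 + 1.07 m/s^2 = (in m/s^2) 24.35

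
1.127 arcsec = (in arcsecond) 1.127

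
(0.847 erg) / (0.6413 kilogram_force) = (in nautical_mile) 7.272e-12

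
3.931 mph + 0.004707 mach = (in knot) 6.531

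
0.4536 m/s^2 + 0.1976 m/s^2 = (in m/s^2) 0.6512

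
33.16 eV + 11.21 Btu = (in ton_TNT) 2.827e-06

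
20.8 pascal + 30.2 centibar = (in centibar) 30.22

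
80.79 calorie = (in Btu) 0.3204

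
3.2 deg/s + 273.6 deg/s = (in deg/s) 276.8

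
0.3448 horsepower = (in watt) 257.1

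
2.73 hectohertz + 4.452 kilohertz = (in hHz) 47.25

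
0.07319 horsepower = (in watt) 54.58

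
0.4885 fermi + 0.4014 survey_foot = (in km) 0.0001223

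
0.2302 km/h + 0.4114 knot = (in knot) 0.5357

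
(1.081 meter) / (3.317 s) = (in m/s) 0.3259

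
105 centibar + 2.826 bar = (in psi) 56.22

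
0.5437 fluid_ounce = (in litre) 0.01608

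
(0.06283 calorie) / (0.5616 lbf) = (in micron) 1.052e+05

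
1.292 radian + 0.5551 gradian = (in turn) 0.207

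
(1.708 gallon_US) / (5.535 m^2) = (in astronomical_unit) 7.808e-15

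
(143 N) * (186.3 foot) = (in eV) 5.068e+22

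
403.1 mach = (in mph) 3.07e+05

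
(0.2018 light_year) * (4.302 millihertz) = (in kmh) 2.957e+13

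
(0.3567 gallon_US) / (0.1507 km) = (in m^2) 8.96e-06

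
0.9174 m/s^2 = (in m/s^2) 0.9174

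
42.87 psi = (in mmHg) 2217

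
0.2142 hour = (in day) 0.008925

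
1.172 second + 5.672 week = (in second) 3.43e+06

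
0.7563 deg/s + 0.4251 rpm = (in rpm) 0.5512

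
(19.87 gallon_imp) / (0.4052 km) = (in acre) 5.509e-08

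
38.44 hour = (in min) 2306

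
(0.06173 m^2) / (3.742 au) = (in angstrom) 0.001103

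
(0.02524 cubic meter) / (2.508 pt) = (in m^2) 28.53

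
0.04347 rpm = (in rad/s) 0.004552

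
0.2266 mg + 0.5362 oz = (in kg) 0.0152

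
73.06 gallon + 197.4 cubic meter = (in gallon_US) 5.222e+04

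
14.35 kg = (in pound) 31.64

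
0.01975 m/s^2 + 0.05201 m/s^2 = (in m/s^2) 0.07176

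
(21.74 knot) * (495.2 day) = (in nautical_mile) 2.584e+05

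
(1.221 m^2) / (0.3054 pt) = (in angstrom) 1.133e+14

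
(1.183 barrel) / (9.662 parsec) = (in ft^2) 6.79e-18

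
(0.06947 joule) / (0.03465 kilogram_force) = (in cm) 20.44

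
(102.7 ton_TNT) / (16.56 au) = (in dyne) 1.735e+04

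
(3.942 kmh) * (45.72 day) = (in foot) 1.419e+07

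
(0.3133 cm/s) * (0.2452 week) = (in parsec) 1.506e-14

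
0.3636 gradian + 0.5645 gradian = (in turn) 0.00232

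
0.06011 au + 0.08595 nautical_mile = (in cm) 8.992e+11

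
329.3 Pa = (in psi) 0.04776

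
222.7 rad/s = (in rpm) 2127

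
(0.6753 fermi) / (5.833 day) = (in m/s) 1.34e-21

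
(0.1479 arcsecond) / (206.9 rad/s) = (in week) 5.73e-15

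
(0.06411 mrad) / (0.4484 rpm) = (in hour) 3.793e-07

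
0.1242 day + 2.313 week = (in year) 0.0447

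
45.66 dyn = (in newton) 0.0004566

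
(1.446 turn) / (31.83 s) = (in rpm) 2.726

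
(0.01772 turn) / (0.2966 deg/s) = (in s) 21.51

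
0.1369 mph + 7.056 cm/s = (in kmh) 0.4743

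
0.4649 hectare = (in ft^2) 5.004e+04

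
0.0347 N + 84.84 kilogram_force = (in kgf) 84.84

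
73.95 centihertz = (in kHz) 0.0007395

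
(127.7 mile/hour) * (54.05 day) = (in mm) 2.666e+11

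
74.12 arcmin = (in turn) 0.003431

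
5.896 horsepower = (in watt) 4397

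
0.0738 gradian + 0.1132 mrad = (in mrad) 1.272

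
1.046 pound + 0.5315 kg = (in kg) 1.006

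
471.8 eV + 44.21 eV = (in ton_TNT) 1.976e-26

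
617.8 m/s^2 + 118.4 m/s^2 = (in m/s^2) 736.2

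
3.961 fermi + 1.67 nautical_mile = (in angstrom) 3.093e+13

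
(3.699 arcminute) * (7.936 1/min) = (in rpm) 0.001359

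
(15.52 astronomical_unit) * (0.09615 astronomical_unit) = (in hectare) 3.34e+18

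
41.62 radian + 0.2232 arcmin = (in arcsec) 8.585e+06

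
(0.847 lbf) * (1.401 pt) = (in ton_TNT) 4.451e-13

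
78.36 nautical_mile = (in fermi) 1.451e+20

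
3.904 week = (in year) 0.07487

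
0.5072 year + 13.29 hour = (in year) 0.5087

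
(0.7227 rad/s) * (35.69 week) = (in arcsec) 3.218e+12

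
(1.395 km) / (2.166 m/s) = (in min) 10.73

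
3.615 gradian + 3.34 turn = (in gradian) 1340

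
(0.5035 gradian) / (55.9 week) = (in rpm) 2.234e-09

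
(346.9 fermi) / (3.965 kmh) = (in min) 5.249e-15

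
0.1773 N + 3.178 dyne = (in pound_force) 0.03987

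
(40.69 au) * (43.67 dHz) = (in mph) 5.946e+13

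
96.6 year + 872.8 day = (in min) 5.203e+07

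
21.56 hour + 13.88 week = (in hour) 2353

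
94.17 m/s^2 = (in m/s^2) 94.17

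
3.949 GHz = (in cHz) 3.949e+11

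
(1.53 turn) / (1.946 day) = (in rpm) 0.000546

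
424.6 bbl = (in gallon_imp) 1.485e+04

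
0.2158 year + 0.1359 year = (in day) 128.4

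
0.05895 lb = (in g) 26.74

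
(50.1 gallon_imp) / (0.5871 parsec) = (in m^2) 1.257e-17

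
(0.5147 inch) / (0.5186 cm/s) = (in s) 2.521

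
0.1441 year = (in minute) 7.574e+04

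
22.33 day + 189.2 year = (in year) 189.3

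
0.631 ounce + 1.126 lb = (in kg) 0.5286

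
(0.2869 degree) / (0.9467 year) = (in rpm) 1.602e-09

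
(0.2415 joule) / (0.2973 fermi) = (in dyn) 8.123e+19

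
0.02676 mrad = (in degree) 0.001533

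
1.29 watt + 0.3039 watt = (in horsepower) 0.002137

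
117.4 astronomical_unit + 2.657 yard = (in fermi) 1.756e+28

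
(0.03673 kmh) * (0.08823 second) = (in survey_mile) 5.594e-07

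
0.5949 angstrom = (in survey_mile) 3.697e-14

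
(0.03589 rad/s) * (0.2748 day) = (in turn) 135.6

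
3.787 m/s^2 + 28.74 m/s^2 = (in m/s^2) 32.53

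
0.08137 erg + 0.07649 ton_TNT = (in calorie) 7.649e+07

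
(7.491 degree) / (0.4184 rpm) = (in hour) 0.0008289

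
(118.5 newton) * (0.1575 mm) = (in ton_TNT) 4.461e-12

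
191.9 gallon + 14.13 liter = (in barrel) 4.658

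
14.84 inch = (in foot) 1.237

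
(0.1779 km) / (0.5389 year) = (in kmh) 3.768e-05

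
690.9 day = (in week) 98.7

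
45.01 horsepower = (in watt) 3.356e+04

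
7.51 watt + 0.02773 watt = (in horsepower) 0.01011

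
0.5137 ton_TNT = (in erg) 2.149e+16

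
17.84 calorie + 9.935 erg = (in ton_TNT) 1.784e-08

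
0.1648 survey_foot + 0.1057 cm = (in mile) 3.187e-05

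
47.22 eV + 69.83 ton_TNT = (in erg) 2.922e+18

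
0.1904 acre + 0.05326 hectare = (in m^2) 1303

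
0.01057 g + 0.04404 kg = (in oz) 1.554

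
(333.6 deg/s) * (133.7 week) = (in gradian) 2.997e+10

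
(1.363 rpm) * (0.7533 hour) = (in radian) 387.1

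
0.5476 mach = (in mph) 417.1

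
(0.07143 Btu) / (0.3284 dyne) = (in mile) 1.426e+04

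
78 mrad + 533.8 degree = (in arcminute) 3.23e+04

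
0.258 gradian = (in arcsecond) 835.9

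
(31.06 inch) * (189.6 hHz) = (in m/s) 1.496e+04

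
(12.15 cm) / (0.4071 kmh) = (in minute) 0.01791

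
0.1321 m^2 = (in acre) 3.264e-05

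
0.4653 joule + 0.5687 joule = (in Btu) 0.00098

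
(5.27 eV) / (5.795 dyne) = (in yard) 1.593e-14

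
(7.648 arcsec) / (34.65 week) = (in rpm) 1.69e-11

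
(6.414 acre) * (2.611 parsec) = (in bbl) 1.315e+22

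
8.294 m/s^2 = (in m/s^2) 8.294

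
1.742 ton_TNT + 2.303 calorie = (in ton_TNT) 1.742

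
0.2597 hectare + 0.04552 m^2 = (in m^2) 2597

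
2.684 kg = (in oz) 94.68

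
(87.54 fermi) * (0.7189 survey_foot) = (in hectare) 1.918e-18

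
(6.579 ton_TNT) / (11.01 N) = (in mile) 1.554e+06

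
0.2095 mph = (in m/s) 0.09365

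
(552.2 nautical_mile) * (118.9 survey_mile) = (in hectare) 1.957e+07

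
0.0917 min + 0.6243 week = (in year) 0.01197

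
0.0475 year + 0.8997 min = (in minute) 2.497e+04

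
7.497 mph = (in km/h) 12.07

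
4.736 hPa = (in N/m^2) 473.6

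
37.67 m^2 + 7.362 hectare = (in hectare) 7.366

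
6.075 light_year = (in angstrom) 5.747e+26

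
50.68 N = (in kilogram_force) 5.168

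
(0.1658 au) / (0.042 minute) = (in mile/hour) 2.202e+10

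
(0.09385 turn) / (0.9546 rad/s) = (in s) 0.6177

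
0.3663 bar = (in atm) 0.3615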